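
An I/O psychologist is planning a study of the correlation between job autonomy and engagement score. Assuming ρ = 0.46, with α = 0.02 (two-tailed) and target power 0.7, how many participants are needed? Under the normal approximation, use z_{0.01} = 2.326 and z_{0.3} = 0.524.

Fisher's z: C = ½·ln((1+r)/(1−r)) = ½·ln(2.7037) = 0.4973.
n = ((z_{α/2} + z_β)/C)² + 3.
(2.326 + 0.524) / 0.4973 = 2.850 / 0.4973 = 5.731.
n = 5.731² + 3 = 32.84 + 3 = 35.8.
Round up.

n = 36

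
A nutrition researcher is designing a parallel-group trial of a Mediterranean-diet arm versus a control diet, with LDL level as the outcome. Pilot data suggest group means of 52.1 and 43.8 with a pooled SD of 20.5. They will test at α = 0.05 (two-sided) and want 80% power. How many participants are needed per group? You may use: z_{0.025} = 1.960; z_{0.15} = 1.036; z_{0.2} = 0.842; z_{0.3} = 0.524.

n = 96 per group

Cohen's d = |M₁ − M₂| / SD_pooled = |52.1 − 43.8| / 20.5 = 8.3 / 20.5 = 0.405.
For two independent groups with equal n: n = 2·((z_{α/2} + z_β) / d)².
z_{α/2} + z_β = 1.960 + 0.842 = 2.802.
n = 2 × (2.802 / 0.405)² = 2 × 6.919² = 2 × 47.87 = 95.7.
Round up to the next whole participant.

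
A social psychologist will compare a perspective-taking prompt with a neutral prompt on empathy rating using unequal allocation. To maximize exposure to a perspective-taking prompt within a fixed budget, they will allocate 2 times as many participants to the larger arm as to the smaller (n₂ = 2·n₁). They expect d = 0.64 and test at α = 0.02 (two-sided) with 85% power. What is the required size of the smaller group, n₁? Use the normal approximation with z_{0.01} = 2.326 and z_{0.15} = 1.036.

n₁ = 42

With allocation ratio k = n₂/n₁ = 2, Var(x̄₁−x̄₂) = σ²(1/n₁ + 1/(k·n₁)) = σ²·(k+1)/(k·n₁).
So n₁ = (1 + 1/k)·((z_{α/2} + z_β)/d)² = 1.500 × (3.362/0.64)².
n₁ = 1.500 × 27.60 = 41.4.
Round up: n₁ = 42, giving n₂ = 2 × 42 = 84.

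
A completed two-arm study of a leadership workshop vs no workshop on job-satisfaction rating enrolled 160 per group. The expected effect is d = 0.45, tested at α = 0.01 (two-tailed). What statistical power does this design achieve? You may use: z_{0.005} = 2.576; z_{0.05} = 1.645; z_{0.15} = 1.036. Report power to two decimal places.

power ≈ 0.93

For two equal groups, power = Φ(d·√(n/2) − z_{α/2}).
d·√(n/2) = 0.45 × √(160/2) = 0.45 × 8.944 = 4.025.
z_β = 4.025 − 2.576 = 1.449.
Power = Φ(1.449) = 0.926.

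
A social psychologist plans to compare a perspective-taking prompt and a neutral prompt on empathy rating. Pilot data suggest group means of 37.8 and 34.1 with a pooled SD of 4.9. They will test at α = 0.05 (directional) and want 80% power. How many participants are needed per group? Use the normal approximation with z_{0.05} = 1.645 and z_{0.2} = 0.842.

Cohen's d = |M₁ − M₂| / SD_pooled = |37.8 − 34.1| / 4.9 = 3.7 / 4.9 = 0.755.
For two independent groups with equal n: n = 2·((z_{α} + z_β) / d)².
z_{α} + z_β = 1.645 + 0.842 = 2.487.
n = 2 × (2.487 / 0.755)² = 2 × 3.294² = 2 × 10.85 = 21.7.
Round up to the next whole participant.

n = 22 per group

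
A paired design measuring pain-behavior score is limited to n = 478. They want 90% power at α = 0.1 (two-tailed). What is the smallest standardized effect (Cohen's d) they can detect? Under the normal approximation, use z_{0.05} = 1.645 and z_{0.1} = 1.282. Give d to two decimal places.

For a single sample (or paired design) of n = 478: d_min = (z_{α/2} + z_β)/√n.
z-sum = 1.645 + 1.282 = 2.927.
d_min = 2.927 / √478 = 2.927 / 21.863 = 0.134.

d_min ≈ 0.13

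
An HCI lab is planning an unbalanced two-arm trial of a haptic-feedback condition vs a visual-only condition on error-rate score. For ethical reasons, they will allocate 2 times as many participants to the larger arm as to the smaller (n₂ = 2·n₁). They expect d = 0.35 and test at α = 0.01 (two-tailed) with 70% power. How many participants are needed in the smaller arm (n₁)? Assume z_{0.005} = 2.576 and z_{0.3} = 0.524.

With allocation ratio k = n₂/n₁ = 2, Var(x̄₁−x̄₂) = σ²(1/n₁ + 1/(k·n₁)) = σ²·(k+1)/(k·n₁).
So n₁ = (1 + 1/k)·((z_{α/2} + z_β)/d)² = 1.500 × (3.100/0.35)².
n₁ = 1.500 × 78.45 = 117.7.
Round up: n₁ = 118, giving n₂ = 2 × 118 = 236.

n₁ = 118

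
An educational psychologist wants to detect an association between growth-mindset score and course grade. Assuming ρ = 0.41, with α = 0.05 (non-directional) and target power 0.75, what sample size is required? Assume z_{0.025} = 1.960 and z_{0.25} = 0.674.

n = 40

Fisher's z: C = ½·ln((1+r)/(1−r)) = ½·ln(2.3898) = 0.4356.
n = ((z_{α/2} + z_β)/C)² + 3.
(1.960 + 0.674) / 0.4356 = 2.634 / 0.4356 = 6.047.
n = 6.047² + 3 = 36.56 + 3 = 39.6.
Round up.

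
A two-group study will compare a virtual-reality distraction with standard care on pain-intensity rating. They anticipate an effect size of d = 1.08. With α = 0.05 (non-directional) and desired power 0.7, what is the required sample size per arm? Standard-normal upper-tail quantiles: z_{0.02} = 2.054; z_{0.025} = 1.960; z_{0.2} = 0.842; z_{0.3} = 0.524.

n = 11 per group

For two independent groups with equal n: n = 2·((z_{α/2} + z_β) / d)².
z_{α/2} + z_β = 1.960 + 0.524 = 2.484.
n = 2 × (2.484 / 1.08)² = 2 × 2.300² = 2 × 5.29 = 10.6.
Round up to the next whole participant.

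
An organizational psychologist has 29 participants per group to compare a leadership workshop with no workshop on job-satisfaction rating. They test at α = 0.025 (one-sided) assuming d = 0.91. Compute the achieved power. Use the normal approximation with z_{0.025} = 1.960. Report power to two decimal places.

power ≈ 0.93

For two equal groups, power = Φ(d·√(n/2) − z_{α}).
d·√(n/2) = 0.91 × √(29/2) = 0.91 × 3.808 = 3.465.
z_β = 3.465 − 1.960 = 1.505.
Power = Φ(1.505) = 0.934.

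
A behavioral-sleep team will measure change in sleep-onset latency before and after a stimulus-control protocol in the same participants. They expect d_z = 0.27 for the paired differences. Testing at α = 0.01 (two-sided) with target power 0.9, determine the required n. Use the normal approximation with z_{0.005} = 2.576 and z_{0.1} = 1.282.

n = 205 pairs

For a paired (one-sample on differences) test: n = ((z_{α/2} + z_β) / d)².
z_{α/2} + z_β = 2.576 + 1.282 = 3.858.
n = (3.858 / 0.27)² = 14.289² = 204.17.
Round up.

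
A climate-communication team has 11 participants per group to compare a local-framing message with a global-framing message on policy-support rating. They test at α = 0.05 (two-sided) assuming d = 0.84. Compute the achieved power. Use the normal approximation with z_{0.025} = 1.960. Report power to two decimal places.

For two equal groups, power = Φ(d·√(n/2) − z_{α/2}).
d·√(n/2) = 0.84 × √(11/2) = 0.84 × 2.345 = 1.970.
z_β = 1.970 − 1.960 = 0.010.
Power = Φ(0.010) = 0.504.

power ≈ 0.50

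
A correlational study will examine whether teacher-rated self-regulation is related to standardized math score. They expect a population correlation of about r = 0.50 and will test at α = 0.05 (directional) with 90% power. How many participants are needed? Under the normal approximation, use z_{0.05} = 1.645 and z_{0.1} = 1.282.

n = 32

Fisher's z: C = ½·ln((1+r)/(1−r)) = ½·ln(3.0000) = 0.5493.
n = ((z_{α} + z_β)/C)² + 3.
(1.645 + 1.282) / 0.5493 = 2.927 / 0.5493 = 5.329.
n = 5.329² + 3 = 28.39 + 3 = 31.4.
Round up.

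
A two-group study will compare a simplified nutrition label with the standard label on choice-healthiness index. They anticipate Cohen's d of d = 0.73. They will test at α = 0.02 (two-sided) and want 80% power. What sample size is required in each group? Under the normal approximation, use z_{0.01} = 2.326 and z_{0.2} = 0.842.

n = 38 per group

For two independent groups with equal n: n = 2·((z_{α/2} + z_β) / d)².
z_{α/2} + z_β = 2.326 + 0.842 = 3.168.
n = 2 × (3.168 / 0.73)² = 2 × 4.340² = 2 × 18.83 = 37.7.
Round up to the next whole participant.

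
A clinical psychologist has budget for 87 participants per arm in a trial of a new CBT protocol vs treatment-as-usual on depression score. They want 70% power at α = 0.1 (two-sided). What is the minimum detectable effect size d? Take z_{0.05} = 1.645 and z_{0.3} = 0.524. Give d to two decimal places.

For two independent groups of n = 87 each: d_min = (z_{α/2} + z_β)·√(2/n).
z-sum = 1.645 + 0.524 = 2.169.
d_min = 2.169 × √(2/87) = 2.169 × 0.1516 = 0.329.

d_min ≈ 0.33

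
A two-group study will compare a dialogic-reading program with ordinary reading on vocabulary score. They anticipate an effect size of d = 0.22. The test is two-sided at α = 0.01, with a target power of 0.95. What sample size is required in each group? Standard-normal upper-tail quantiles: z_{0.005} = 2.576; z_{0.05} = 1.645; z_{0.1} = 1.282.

For two independent groups with equal n: n = 2·((z_{α/2} + z_β) / d)².
z_{α/2} + z_β = 2.576 + 1.645 = 4.221.
n = 2 × (4.221 / 0.22)² = 2 × 19.186² = 2 × 368.12 = 736.2.
Round up to the next whole participant.

n = 737 per group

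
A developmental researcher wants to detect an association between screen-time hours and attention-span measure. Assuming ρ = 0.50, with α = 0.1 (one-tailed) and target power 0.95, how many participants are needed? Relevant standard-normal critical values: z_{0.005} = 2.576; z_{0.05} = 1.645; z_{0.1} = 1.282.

Fisher's z: C = ½·ln((1+r)/(1−r)) = ½·ln(3.0000) = 0.5493.
n = ((z_{α} + z_β)/C)² + 3.
(1.282 + 1.645) / 0.5493 = 2.927 / 0.5493 = 5.329.
n = 5.329² + 3 = 28.39 + 3 = 31.4.
Round up.

n = 32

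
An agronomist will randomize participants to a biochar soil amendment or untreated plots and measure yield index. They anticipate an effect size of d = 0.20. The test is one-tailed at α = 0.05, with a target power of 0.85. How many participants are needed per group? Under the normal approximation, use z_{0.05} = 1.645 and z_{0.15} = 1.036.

n = 360 per group

For two independent groups with equal n: n = 2·((z_{α} + z_β) / d)².
z_{α} + z_β = 1.645 + 1.036 = 2.681.
n = 2 × (2.681 / 0.20)² = 2 × 13.405² = 2 × 179.69 = 359.4.
Round up to the next whole participant.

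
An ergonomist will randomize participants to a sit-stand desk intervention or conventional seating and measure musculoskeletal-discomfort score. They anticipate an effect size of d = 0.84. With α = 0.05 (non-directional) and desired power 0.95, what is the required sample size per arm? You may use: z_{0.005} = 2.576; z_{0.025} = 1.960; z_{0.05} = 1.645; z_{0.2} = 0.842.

For two independent groups with equal n: n = 2·((z_{α/2} + z_β) / d)².
z_{α/2} + z_β = 1.960 + 1.645 = 3.605.
n = 2 × (3.605 / 0.84)² = 2 × 4.292² = 2 × 18.42 = 36.8.
Round up to the next whole participant.

n = 37 per group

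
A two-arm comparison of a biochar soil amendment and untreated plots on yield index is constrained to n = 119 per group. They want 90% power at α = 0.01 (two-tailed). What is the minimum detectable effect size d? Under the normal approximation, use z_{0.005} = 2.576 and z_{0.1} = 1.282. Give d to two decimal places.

d_min ≈ 0.50

For two independent groups of n = 119 each: d_min = (z_{α/2} + z_β)·√(2/n).
z-sum = 2.576 + 1.282 = 3.858.
d_min = 3.858 × √(2/119) = 3.858 × 0.1296 = 0.500.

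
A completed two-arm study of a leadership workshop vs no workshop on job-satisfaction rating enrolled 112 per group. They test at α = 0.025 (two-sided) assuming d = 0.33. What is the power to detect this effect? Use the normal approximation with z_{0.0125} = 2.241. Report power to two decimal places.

power ≈ 0.59

For two equal groups, power = Φ(d·√(n/2) − z_{α/2}).
d·√(n/2) = 0.33 × √(112/2) = 0.33 × 7.483 = 2.469.
z_β = 2.469 − 2.241 = 0.228.
Power = Φ(0.228) = 0.590.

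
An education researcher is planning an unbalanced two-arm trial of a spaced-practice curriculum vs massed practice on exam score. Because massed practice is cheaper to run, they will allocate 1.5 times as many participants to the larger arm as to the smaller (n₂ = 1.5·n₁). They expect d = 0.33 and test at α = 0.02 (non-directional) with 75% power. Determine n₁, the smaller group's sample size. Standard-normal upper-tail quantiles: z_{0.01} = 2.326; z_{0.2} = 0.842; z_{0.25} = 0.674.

n₁ = 138

With allocation ratio k = n₂/n₁ = 1.5, Var(x̄₁−x̄₂) = σ²(1/n₁ + 1/(k·n₁)) = σ²·(k+1)/(k·n₁).
So n₁ = (1 + 1/k)·((z_{α/2} + z_β)/d)² = 1.667 × (3.000/0.33)².
n₁ = 1.667 × 82.64 = 137.7.
Round up: n₁ = 138, giving n₂ = 1.5 × 138 = 207.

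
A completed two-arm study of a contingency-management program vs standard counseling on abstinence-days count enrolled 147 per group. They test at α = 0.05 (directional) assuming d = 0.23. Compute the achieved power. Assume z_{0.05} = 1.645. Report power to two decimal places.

For two equal groups, power = Φ(d·√(n/2) − z_{α}).
d·√(n/2) = 0.23 × √(147/2) = 0.23 × 8.573 = 1.972.
z_β = 1.972 − 1.645 = 0.327.
Power = Φ(0.327) = 0.628.

power ≈ 0.63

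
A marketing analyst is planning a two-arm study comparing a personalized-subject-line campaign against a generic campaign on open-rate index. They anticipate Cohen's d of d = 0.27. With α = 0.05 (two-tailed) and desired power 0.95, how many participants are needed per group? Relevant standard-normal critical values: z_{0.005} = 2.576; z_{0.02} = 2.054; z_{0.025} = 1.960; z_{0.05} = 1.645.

n = 357 per group

For two independent groups with equal n: n = 2·((z_{α/2} + z_β) / d)².
z_{α/2} + z_β = 1.960 + 1.645 = 3.605.
n = 2 × (3.605 / 0.27)² = 2 × 13.352² = 2 × 178.27 = 356.5.
Round up to the next whole participant.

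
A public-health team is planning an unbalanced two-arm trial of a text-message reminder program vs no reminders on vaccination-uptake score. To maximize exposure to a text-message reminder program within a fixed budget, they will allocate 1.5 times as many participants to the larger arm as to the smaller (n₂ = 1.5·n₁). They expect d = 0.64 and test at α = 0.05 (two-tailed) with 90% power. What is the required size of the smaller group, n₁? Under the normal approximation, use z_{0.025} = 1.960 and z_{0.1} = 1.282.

With allocation ratio k = n₂/n₁ = 1.5, Var(x̄₁−x̄₂) = σ²(1/n₁ + 1/(k·n₁)) = σ²·(k+1)/(k·n₁).
So n₁ = (1 + 1/k)·((z_{α/2} + z_β)/d)² = 1.667 × (3.242/0.64)².
n₁ = 1.667 × 25.66 = 42.8.
Round up: n₁ = 43, giving n₂ = ⌈1.5 × 43⌉ = ⌈64.5⌉ = 65.

n₁ = 43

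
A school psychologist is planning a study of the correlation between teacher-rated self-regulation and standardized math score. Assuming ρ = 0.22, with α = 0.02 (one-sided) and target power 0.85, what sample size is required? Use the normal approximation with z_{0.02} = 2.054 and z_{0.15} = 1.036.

Fisher's z: C = ½·ln((1+r)/(1−r)) = ½·ln(1.5641) = 0.2237.
n = ((z_{α} + z_β)/C)² + 3.
(2.054 + 1.036) / 0.2237 = 3.090 / 0.2237 = 13.813.
n = 13.813² + 3 = 190.80 + 3 = 193.8.
Round up.

n = 194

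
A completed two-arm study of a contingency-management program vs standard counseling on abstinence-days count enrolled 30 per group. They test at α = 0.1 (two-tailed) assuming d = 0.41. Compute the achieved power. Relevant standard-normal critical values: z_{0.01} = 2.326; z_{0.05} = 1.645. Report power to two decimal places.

power ≈ 0.48

For two equal groups, power = Φ(d·√(n/2) − z_{α/2}).
d·√(n/2) = 0.41 × √(30/2) = 0.41 × 3.873 = 1.588.
z_β = 1.588 − 1.645 = -0.057.
Power = Φ(-0.057) = 0.477.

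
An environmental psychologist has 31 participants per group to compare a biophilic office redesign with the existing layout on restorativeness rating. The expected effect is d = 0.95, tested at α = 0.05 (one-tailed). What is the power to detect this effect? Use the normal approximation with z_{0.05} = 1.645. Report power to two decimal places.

For two equal groups, power = Φ(d·√(n/2) − z_{α}).
d·√(n/2) = 0.95 × √(31/2) = 0.95 × 3.937 = 3.740.
z_β = 3.740 − 1.645 = 2.095.
Power = Φ(2.095) = 0.982.

power ≈ 0.98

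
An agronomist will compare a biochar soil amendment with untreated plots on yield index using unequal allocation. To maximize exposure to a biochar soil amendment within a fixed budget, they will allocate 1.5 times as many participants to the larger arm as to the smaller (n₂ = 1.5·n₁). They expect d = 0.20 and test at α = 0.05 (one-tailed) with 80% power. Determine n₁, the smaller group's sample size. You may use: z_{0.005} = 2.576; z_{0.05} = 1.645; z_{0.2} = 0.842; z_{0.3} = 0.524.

n₁ = 258

With allocation ratio k = n₂/n₁ = 1.5, Var(x̄₁−x̄₂) = σ²(1/n₁ + 1/(k·n₁)) = σ²·(k+1)/(k·n₁).
So n₁ = (1 + 1/k)·((z_{α} + z_β)/d)² = 1.667 × (2.487/0.20)².
n₁ = 1.667 × 154.63 = 257.7.
Round up: n₁ = 258, giving n₂ = 1.5 × 258 = 387.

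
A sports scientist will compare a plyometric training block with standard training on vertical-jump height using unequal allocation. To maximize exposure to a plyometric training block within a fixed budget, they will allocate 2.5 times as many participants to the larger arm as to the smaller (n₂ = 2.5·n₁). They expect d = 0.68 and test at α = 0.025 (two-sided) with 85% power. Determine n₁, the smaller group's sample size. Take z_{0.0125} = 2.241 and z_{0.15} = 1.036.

With allocation ratio k = n₂/n₁ = 2.5, Var(x̄₁−x̄₂) = σ²(1/n₁ + 1/(k·n₁)) = σ²·(k+1)/(k·n₁).
So n₁ = (1 + 1/k)·((z_{α/2} + z_β)/d)² = 1.400 × (3.277/0.68)².
n₁ = 1.400 × 23.22 = 32.5.
Round up: n₁ = 33, giving n₂ = ⌈2.5 × 33⌉ = ⌈82.5⌉ = 83.

n₁ = 33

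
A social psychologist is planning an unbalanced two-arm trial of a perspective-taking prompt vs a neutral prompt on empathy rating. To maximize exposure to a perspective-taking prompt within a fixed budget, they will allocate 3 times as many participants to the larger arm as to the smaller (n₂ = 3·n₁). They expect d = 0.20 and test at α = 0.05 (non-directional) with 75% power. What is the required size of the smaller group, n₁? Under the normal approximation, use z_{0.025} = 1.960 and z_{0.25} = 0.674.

With allocation ratio k = n₂/n₁ = 3, Var(x̄₁−x̄₂) = σ²(1/n₁ + 1/(k·n₁)) = σ²·(k+1)/(k·n₁).
So n₁ = (1 + 1/k)·((z_{α/2} + z_β)/d)² = 1.333 × (2.634/0.20)².
n₁ = 1.333 × 173.45 = 231.3.
Round up: n₁ = 232, giving n₂ = 3 × 232 = 696.

n₁ = 232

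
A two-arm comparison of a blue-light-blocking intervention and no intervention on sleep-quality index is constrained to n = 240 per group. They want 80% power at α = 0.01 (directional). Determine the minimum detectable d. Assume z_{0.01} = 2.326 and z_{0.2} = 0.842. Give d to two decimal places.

For two independent groups of n = 240 each: d_min = (z_{α} + z_β)·√(2/n).
z-sum = 2.326 + 0.842 = 3.168.
d_min = 3.168 × √(2/240) = 3.168 × 0.0913 = 0.289.

d_min ≈ 0.29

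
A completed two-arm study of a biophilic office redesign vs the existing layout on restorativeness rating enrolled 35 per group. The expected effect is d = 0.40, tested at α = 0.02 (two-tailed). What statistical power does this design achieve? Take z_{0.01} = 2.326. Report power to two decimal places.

For two equal groups, power = Φ(d·√(n/2) − z_{α/2}).
d·√(n/2) = 0.40 × √(35/2) = 0.40 × 4.183 = 1.673.
z_β = 1.673 − 2.326 = -0.653.
Power = Φ(-0.653) = 0.257.

power ≈ 0.26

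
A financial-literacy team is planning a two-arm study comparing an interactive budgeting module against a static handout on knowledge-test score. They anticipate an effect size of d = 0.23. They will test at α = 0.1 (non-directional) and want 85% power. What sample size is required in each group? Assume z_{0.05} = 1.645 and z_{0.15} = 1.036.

n = 272 per group

For two independent groups with equal n: n = 2·((z_{α/2} + z_β) / d)².
z_{α/2} + z_β = 1.645 + 1.036 = 2.681.
n = 2 × (2.681 / 0.23)² = 2 × 11.657² = 2 × 135.87 = 271.7.
Round up to the next whole participant.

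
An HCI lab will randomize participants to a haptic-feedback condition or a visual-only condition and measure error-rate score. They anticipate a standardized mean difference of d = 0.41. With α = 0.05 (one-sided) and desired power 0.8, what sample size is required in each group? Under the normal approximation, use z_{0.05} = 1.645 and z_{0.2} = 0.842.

For two independent groups with equal n: n = 2·((z_{α} + z_β) / d)².
z_{α} + z_β = 1.645 + 0.842 = 2.487.
n = 2 × (2.487 / 0.41)² = 2 × 6.066² = 2 × 36.79 = 73.6.
Round up to the next whole participant.

n = 74 per group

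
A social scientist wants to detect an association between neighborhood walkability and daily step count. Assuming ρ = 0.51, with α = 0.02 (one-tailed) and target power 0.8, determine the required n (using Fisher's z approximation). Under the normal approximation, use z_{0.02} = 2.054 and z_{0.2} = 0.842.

n = 30

Fisher's z: C = ½·ln((1+r)/(1−r)) = ½·ln(3.0816) = 0.5627.
n = ((z_{α} + z_β)/C)² + 3.
(2.054 + 0.842) / 0.5627 = 2.896 / 0.5627 = 5.147.
n = 5.147² + 3 = 26.49 + 3 = 29.5.
Round up.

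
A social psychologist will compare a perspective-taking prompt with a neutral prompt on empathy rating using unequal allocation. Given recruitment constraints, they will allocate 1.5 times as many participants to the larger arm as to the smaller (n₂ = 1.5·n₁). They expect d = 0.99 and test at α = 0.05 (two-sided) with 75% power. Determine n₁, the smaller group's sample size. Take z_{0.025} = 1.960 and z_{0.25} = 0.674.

n₁ = 12

With allocation ratio k = n₂/n₁ = 1.5, Var(x̄₁−x̄₂) = σ²(1/n₁ + 1/(k·n₁)) = σ²·(k+1)/(k·n₁).
So n₁ = (1 + 1/k)·((z_{α/2} + z_β)/d)² = 1.667 × (2.634/0.99)².
n₁ = 1.667 × 7.08 = 11.8.
Round up: n₁ = 12, giving n₂ = 1.5 × 12 = 18.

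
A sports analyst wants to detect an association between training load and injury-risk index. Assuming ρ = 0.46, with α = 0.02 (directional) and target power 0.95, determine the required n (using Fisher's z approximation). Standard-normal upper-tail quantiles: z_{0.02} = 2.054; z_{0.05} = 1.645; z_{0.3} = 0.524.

Fisher's z: C = ½·ln((1+r)/(1−r)) = ½·ln(2.7037) = 0.4973.
n = ((z_{α} + z_β)/C)² + 3.
(2.054 + 1.645) / 0.4973 = 3.699 / 0.4973 = 7.438.
n = 7.438² + 3 = 55.33 + 3 = 58.3.
Round up.

n = 59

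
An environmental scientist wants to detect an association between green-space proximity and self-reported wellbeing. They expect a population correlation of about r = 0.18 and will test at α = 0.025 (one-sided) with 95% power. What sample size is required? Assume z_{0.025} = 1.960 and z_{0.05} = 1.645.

Fisher's z: C = ½·ln((1+r)/(1−r)) = ½·ln(1.4390) = 0.1820.
n = ((z_{α} + z_β)/C)² + 3.
(1.960 + 1.645) / 0.1820 = 3.605 / 0.1820 = 19.808.
n = 19.808² + 3 = 392.34 + 3 = 395.3.
Round up.

n = 396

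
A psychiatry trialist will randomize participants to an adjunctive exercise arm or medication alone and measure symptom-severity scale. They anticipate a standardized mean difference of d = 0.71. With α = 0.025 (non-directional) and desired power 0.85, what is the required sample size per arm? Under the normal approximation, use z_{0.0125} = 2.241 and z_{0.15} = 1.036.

For two independent groups with equal n: n = 2·((z_{α/2} + z_β) / d)².
z_{α/2} + z_β = 2.241 + 1.036 = 3.277.
n = 2 × (3.277 / 0.71)² = 2 × 4.615² = 2 × 21.30 = 42.6.
Round up to the next whole participant.

n = 43 per group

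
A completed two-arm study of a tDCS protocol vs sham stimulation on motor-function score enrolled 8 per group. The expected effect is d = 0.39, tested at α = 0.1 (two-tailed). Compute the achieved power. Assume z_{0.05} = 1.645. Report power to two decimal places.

power ≈ 0.19

For two equal groups, power = Φ(d·√(n/2) − z_{α/2}).
d·√(n/2) = 0.39 × √(8/2) = 0.39 × 2.000 = 0.780.
z_β = 0.780 − 1.645 = -0.865.
Power = Φ(-0.865) = 0.194.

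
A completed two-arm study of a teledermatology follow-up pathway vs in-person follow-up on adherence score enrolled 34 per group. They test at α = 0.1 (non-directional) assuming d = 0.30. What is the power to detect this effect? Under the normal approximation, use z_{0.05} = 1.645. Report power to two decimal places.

For two equal groups, power = Φ(d·√(n/2) − z_{α/2}).
d·√(n/2) = 0.30 × √(34/2) = 0.30 × 4.123 = 1.237.
z_β = 1.237 − 1.645 = -0.408.
Power = Φ(-0.408) = 0.342.

power ≈ 0.34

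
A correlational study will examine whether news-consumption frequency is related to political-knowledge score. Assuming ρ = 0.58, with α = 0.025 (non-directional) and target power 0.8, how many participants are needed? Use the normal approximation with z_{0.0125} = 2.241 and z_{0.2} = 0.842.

n = 25

Fisher's z: C = ½·ln((1+r)/(1−r)) = ½·ln(3.7619) = 0.6625.
n = ((z_{α/2} + z_β)/C)² + 3.
(2.241 + 0.842) / 0.6625 = 3.083 / 0.6625 = 4.654.
n = 4.654² + 3 = 21.66 + 3 = 24.7.
Round up.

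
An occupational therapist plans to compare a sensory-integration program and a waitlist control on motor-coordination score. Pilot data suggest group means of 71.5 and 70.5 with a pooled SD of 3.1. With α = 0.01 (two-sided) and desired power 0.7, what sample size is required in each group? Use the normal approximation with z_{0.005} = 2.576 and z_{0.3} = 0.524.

n = 185 per group

Cohen's d = |M₁ − M₂| / SD_pooled = |71.5 − 70.5| / 3.1 = 1.0 / 3.1 = 0.323.
For two independent groups with equal n: n = 2·((z_{α/2} + z_β) / d)².
z_{α/2} + z_β = 2.576 + 0.524 = 3.100.
n = 2 × (3.100 / 0.323)² = 2 × 9.598² = 2 × 92.11 = 184.2.
Round up to the next whole participant.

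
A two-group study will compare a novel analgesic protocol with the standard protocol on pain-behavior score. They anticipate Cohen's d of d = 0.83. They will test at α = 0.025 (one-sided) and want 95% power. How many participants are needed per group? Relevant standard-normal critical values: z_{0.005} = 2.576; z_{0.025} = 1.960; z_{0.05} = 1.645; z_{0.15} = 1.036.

n = 38 per group

For two independent groups with equal n: n = 2·((z_{α} + z_β) / d)².
z_{α} + z_β = 1.960 + 1.645 = 3.605.
n = 2 × (3.605 / 0.83)² = 2 × 4.343² = 2 × 18.86 = 37.7.
Round up to the next whole participant.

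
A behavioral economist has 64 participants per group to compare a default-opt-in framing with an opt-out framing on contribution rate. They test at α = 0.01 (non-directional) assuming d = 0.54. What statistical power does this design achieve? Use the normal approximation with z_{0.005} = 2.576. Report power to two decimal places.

For two equal groups, power = Φ(d·√(n/2) − z_{α/2}).
d·√(n/2) = 0.54 × √(64/2) = 0.54 × 5.657 = 3.055.
z_β = 3.055 − 2.576 = 0.479.
Power = Φ(0.479) = 0.684.

power ≈ 0.68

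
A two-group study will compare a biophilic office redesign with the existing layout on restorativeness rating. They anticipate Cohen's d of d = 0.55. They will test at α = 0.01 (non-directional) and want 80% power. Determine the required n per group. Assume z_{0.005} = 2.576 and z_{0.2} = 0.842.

n = 78 per group

For two independent groups with equal n: n = 2·((z_{α/2} + z_β) / d)².
z_{α/2} + z_β = 2.576 + 0.842 = 3.418.
n = 2 × (3.418 / 0.55)² = 2 × 6.215² = 2 × 38.62 = 77.2.
Round up to the next whole participant.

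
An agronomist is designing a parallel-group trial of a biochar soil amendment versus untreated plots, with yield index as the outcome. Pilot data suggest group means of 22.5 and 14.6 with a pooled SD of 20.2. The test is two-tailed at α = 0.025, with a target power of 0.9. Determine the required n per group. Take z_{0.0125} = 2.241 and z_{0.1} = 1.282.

Cohen's d = |M₁ − M₂| / SD_pooled = |22.5 − 14.6| / 20.2 = 7.9 / 20.2 = 0.391.
For two independent groups with equal n: n = 2·((z_{α/2} + z_β) / d)².
z_{α/2} + z_β = 2.241 + 1.282 = 3.523.
n = 2 × (3.523 / 0.391)² = 2 × 9.010² = 2 × 81.18 = 162.4.
Round up to the next whole participant.

n = 163 per group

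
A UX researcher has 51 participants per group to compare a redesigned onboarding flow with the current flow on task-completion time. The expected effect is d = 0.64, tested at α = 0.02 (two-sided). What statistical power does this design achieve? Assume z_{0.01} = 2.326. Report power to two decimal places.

power ≈ 0.82

For two equal groups, power = Φ(d·√(n/2) − z_{α/2}).
d·√(n/2) = 0.64 × √(51/2) = 0.64 × 5.050 = 3.232.
z_β = 3.232 − 2.326 = 0.906.
Power = Φ(0.906) = 0.817.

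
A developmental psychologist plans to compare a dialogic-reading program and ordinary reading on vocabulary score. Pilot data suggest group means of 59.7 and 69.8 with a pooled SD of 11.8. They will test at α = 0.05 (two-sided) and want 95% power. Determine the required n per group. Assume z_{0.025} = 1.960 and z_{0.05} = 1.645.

Cohen's d = |M₁ − M₂| / SD_pooled = |59.7 − 69.8| / 11.8 = 10.1 / 11.8 = 0.856.
For two independent groups with equal n: n = 2·((z_{α/2} + z_β) / d)².
z_{α/2} + z_β = 1.960 + 1.645 = 3.605.
n = 2 × (3.605 / 0.856)² = 2 × 4.211² = 2 × 17.74 = 35.5.
Round up to the next whole participant.

n = 36 per group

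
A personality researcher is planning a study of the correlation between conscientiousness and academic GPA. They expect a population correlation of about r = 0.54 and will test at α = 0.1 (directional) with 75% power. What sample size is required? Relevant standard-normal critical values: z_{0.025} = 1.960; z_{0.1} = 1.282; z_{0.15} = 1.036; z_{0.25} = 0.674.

Fisher's z: C = ½·ln((1+r)/(1−r)) = ½·ln(3.3478) = 0.6042.
n = ((z_{α} + z_β)/C)² + 3.
(1.282 + 0.674) / 0.6042 = 1.956 / 0.6042 = 3.237.
n = 3.237² + 3 = 10.48 + 3 = 13.5.
Round up.

n = 14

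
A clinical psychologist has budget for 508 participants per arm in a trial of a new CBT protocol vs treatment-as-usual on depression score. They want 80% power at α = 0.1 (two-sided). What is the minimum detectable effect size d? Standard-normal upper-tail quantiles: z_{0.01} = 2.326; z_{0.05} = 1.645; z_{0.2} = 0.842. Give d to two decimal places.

d_min ≈ 0.16

For two independent groups of n = 508 each: d_min = (z_{α/2} + z_β)·√(2/n).
z-sum = 1.645 + 0.842 = 2.487.
d_min = 2.487 × √(2/508) = 2.487 × 0.0627 = 0.156.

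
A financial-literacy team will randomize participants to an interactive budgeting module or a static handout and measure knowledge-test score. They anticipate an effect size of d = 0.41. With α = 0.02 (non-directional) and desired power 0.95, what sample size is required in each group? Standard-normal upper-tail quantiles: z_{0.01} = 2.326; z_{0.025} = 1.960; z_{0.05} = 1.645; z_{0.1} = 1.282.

For two independent groups with equal n: n = 2·((z_{α/2} + z_β) / d)².
z_{α/2} + z_β = 2.326 + 1.645 = 3.971.
n = 2 × (3.971 / 0.41)² = 2 × 9.685² = 2 × 93.81 = 187.6.
Round up to the next whole participant.

n = 188 per group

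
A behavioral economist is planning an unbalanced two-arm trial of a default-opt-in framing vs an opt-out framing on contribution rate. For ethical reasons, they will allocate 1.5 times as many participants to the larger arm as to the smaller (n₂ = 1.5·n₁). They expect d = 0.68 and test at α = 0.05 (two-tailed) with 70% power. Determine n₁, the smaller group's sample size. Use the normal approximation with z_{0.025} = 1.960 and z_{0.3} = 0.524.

n₁ = 23

With allocation ratio k = n₂/n₁ = 1.5, Var(x̄₁−x̄₂) = σ²(1/n₁ + 1/(k·n₁)) = σ²·(k+1)/(k·n₁).
So n₁ = (1 + 1/k)·((z_{α/2} + z_β)/d)² = 1.667 × (2.484/0.68)².
n₁ = 1.667 × 13.34 = 22.2.
Round up: n₁ = 23, giving n₂ = ⌈1.5 × 23⌉ = ⌈34.5⌉ = 35.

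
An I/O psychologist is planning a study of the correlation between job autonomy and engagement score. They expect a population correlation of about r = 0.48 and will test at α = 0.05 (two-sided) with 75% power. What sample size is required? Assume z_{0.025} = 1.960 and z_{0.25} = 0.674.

Fisher's z: C = ½·ln((1+r)/(1−r)) = ½·ln(2.8462) = 0.5230.
n = ((z_{α/2} + z_β)/C)² + 3.
(1.960 + 0.674) / 0.5230 = 2.634 / 0.5230 = 5.036.
n = 5.036² + 3 = 25.36 + 3 = 28.4.
Round up.

n = 29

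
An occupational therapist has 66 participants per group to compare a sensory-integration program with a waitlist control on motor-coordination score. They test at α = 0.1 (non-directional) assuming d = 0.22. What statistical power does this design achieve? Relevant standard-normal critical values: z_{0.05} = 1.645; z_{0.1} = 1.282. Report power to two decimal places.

For two equal groups, power = Φ(d·√(n/2) − z_{α/2}).
d·√(n/2) = 0.22 × √(66/2) = 0.22 × 5.745 = 1.264.
z_β = 1.264 − 1.645 = -0.381.
Power = Φ(-0.381) = 0.352.

power ≈ 0.35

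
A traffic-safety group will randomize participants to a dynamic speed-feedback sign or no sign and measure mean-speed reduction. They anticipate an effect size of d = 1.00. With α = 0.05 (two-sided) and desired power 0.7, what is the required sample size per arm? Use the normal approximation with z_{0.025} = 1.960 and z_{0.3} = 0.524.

n = 13 per group

For two independent groups with equal n: n = 2·((z_{α/2} + z_β) / d)².
z_{α/2} + z_β = 1.960 + 0.524 = 2.484.
n = 2 × (2.484 / 1.00)² = 2 × 2.484² = 2 × 6.17 = 12.3.
Round up to the next whole participant.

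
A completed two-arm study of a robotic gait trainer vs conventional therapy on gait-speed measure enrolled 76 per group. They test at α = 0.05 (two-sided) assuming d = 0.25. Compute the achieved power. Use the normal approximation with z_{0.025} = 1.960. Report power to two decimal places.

For two equal groups, power = Φ(d·√(n/2) − z_{α/2}).
d·√(n/2) = 0.25 × √(76/2) = 0.25 × 6.164 = 1.541.
z_β = 1.541 − 1.960 = -0.419.
Power = Φ(-0.419) = 0.338.

power ≈ 0.34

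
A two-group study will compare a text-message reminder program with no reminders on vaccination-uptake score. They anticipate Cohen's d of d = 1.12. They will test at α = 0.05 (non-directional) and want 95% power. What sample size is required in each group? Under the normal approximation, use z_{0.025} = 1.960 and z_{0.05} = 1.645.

For two independent groups with equal n: n = 2·((z_{α/2} + z_β) / d)².
z_{α/2} + z_β = 1.960 + 1.645 = 3.605.
n = 2 × (3.605 / 1.12)² = 2 × 3.219² = 2 × 10.36 = 20.7.
Round up to the next whole participant.

n = 21 per group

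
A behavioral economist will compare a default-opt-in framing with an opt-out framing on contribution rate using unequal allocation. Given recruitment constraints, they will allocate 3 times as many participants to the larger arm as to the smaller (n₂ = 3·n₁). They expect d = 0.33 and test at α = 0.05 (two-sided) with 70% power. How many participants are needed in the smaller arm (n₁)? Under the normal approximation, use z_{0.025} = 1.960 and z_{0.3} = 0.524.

With allocation ratio k = n₂/n₁ = 3, Var(x̄₁−x̄₂) = σ²(1/n₁ + 1/(k·n₁)) = σ²·(k+1)/(k·n₁).
So n₁ = (1 + 1/k)·((z_{α/2} + z_β)/d)² = 1.333 × (2.484/0.33)².
n₁ = 1.333 × 56.66 = 75.5.
Round up: n₁ = 76, giving n₂ = 3 × 76 = 228.

n₁ = 76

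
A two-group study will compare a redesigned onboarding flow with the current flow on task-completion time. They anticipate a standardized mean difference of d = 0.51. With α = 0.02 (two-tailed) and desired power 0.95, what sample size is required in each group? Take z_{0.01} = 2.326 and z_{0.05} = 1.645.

n = 122 per group

For two independent groups with equal n: n = 2·((z_{α/2} + z_β) / d)².
z_{α/2} + z_β = 2.326 + 1.645 = 3.971.
n = 2 × (3.971 / 0.51)² = 2 × 7.786² = 2 × 60.63 = 121.3.
Round up to the next whole participant.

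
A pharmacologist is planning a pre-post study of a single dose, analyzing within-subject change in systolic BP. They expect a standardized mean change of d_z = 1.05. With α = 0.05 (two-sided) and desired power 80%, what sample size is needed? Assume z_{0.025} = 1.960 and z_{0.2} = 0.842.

n = 8 pairs

For a paired (one-sample on differences) test: n = ((z_{α/2} + z_β) / d)².
z_{α/2} + z_β = 1.960 + 0.842 = 2.802.
n = (2.802 / 1.05)² = 2.669² = 7.12.
Round up.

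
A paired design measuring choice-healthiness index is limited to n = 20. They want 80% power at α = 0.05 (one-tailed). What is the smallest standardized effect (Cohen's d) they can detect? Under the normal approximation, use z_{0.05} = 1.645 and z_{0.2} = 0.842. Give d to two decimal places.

d_min ≈ 0.56

For a single sample (or paired design) of n = 20: d_min = (z_{α} + z_β)/√n.
z-sum = 1.645 + 0.842 = 2.487.
d_min = 2.487 / √20 = 2.487 / 4.472 = 0.556.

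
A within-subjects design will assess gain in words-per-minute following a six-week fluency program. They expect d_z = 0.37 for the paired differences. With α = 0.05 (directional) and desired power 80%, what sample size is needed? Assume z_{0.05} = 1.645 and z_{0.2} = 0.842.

For a paired (one-sample on differences) test: n = ((z_{α} + z_β) / d)².
z_{α} + z_β = 1.645 + 0.842 = 2.487.
n = (2.487 / 0.37)² = 6.722² = 45.18.
Round up.

n = 46 pairs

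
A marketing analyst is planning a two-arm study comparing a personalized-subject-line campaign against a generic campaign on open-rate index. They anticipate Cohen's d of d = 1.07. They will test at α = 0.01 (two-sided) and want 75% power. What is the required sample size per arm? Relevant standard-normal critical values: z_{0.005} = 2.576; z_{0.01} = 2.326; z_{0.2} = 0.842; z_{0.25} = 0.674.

For two independent groups with equal n: n = 2·((z_{α/2} + z_β) / d)².
z_{α/2} + z_β = 2.576 + 0.674 = 3.250.
n = 2 × (3.250 / 1.07)² = 2 × 3.037² = 2 × 9.23 = 18.5.
Round up to the next whole participant.

n = 19 per group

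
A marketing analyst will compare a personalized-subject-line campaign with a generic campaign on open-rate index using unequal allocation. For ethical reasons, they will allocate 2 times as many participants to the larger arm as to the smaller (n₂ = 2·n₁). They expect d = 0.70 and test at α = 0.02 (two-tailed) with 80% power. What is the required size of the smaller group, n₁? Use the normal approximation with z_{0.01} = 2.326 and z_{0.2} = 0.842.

With allocation ratio k = n₂/n₁ = 2, Var(x̄₁−x̄₂) = σ²(1/n₁ + 1/(k·n₁)) = σ²·(k+1)/(k·n₁).
So n₁ = (1 + 1/k)·((z_{α/2} + z_β)/d)² = 1.500 × (3.168/0.70)².
n₁ = 1.500 × 20.48 = 30.7.
Round up: n₁ = 31, giving n₂ = 2 × 31 = 62.

n₁ = 31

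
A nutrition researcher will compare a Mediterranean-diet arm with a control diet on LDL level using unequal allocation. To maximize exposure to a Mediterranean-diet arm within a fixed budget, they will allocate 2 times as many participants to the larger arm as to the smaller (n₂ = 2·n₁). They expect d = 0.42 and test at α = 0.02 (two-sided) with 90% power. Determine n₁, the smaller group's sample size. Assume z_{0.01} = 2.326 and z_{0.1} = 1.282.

n₁ = 111

With allocation ratio k = n₂/n₁ = 2, Var(x̄₁−x̄₂) = σ²(1/n₁ + 1/(k·n₁)) = σ²·(k+1)/(k·n₁).
So n₁ = (1 + 1/k)·((z_{α/2} + z_β)/d)² = 1.500 × (3.608/0.42)².
n₁ = 1.500 × 73.80 = 110.7.
Round up: n₁ = 111, giving n₂ = 2 × 111 = 222.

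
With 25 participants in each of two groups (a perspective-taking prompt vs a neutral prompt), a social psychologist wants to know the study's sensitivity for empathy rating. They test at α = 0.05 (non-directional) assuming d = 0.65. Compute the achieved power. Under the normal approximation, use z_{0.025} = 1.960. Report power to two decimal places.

power ≈ 0.63

For two equal groups, power = Φ(d·√(n/2) − z_{α/2}).
d·√(n/2) = 0.65 × √(25/2) = 0.65 × 3.536 = 2.298.
z_β = 2.298 − 1.960 = 0.338.
Power = Φ(0.338) = 0.632.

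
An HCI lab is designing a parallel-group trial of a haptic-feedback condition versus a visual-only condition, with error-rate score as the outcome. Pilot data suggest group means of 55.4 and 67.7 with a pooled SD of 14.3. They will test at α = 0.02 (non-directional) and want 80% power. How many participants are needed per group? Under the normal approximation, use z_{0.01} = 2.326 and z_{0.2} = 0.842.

n = 28 per group

Cohen's d = |M₁ − M₂| / SD_pooled = |55.4 − 67.7| / 14.3 = 12.3 / 14.3 = 0.860.
For two independent groups with equal n: n = 2·((z_{α/2} + z_β) / d)².
z_{α/2} + z_β = 2.326 + 0.842 = 3.168.
n = 2 × (3.168 / 0.860)² = 2 × 3.684² = 2 × 13.57 = 27.1.
Round up to the next whole participant.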